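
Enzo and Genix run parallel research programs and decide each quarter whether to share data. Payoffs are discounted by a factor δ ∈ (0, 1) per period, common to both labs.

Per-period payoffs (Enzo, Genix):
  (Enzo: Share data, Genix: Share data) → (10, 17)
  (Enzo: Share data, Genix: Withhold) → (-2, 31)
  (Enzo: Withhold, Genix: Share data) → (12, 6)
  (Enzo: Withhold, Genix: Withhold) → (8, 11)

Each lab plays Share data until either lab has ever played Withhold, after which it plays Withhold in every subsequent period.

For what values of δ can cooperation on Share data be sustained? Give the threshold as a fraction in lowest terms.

Enzo: cooperation gives 10 each period; deviation gives 12 once then 8 forever.
  10/(1−δ) ≥ 12 + 8δ/(1−δ) ⇒ δ ≥ 2/4 = 1/2.
Genix: cooperation gives 17 each period; deviation gives 31 once then 11 forever.
  δ ≥ 14/20 = 7/10.
Both must hold, so the binding constraint is Genix's: δ ≥ 7/10.

7/10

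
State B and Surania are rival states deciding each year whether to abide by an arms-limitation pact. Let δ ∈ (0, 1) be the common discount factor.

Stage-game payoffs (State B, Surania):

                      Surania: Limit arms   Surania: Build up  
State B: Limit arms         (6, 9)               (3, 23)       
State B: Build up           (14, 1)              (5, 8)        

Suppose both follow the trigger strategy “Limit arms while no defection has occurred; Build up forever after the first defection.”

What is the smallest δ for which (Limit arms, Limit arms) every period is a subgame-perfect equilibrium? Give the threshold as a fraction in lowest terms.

State B: cooperation gives 6 each period; deviation gives 14 once then 5 forever.
  6/(1−δ) ≥ 14 + 5δ/(1−δ) ⇒ δ ≥ 8/9.
Surania: cooperation gives 9 each period; deviation gives 23 once then 8 forever.
  δ ≥ 14/15.
Both must hold, so the binding constraint is Surania's: δ ≥ 14/15.

14/15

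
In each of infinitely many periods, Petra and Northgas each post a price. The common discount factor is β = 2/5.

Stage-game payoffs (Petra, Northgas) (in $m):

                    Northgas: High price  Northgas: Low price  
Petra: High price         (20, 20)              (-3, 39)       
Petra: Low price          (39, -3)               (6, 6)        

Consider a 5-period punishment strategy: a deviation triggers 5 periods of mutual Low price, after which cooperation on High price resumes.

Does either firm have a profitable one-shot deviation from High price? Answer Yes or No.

Yes

IC: β+…+β^5 ≥ (39−20)/(20−6) = 19/14.
At β = 2/5: partial sum = 0.6598 < 1.3571. Cooperation not sustainable.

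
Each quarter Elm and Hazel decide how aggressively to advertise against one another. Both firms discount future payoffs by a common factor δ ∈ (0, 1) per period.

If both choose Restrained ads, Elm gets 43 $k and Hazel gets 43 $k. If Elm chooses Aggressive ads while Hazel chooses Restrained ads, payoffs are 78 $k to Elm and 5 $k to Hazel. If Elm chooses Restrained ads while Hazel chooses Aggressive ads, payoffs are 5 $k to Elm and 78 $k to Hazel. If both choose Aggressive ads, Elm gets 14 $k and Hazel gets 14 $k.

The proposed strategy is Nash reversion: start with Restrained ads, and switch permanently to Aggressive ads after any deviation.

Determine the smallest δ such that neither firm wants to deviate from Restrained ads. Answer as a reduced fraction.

35/64

Cooperation forever yields 43 each period: 43/(1−δ).
Deviating yields 78 once, then 14 forever: 78 + 14δ/(1−δ).
No profitable deviation requires 43/(1−δ) ≥ 78 + 14δ/(1−δ).
Multiplying by (1−δ): 43 ≥ 78(1−δ) + 14δ = 78 − 64δ.
So 64δ ≥ 35, i.e. δ ≥ 35/64.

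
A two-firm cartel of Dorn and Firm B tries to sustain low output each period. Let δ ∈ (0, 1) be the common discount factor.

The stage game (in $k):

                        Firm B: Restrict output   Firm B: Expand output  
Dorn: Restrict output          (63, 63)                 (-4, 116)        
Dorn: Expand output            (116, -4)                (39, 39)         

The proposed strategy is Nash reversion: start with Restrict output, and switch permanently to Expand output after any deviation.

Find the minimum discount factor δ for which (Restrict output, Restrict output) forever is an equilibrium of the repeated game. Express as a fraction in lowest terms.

53/77

63/(1−δ) ≥ 116 + 39δ/(1−δ)
63 ≥ 116 − 77δ
δ ≥ 53/77.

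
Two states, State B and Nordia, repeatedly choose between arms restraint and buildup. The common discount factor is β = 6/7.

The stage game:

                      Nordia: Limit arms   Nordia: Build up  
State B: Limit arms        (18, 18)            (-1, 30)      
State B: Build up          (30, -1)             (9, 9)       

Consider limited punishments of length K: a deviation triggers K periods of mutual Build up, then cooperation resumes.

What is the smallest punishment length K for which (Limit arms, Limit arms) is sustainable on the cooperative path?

IC: β(1−β^K)/(1−β) ≥ (30−18)/(18−9) = 4/3.
With β = 6/7: need 1 − β^K ≥ 4/3·(1−6/7)/(6/7), i.e. β^K ≤ 0.7778.
Since (6/7)^1 = 0.8571 and (6/7)^2 = 0.7347, the smallest such K is 2.

2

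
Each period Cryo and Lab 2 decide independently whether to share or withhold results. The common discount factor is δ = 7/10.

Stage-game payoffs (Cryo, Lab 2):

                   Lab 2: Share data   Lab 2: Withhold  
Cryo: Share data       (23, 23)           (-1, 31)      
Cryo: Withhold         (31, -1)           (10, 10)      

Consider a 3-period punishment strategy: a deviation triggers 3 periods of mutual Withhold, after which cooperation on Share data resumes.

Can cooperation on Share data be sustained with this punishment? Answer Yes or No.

IC: δ+…+δ^3 ≥ (31−23)/(23−10) = 8/13.
At δ = 7/10: partial sum = 1.5330 ≥ 0.6154. Cooperation sustainable.

Yes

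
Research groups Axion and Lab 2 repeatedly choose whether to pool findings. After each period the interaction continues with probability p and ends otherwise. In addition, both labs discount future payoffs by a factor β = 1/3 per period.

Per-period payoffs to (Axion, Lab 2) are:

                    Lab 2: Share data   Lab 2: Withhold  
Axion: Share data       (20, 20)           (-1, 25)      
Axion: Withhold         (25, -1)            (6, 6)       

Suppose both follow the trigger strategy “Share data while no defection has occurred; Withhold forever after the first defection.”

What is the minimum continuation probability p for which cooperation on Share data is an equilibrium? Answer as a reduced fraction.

Expected continuation weight on next period's payoff is β·p = 1/3·p, which plays the role of the discount factor.
Cooperation requires 1/3·p ≥ (25−20)/(25−6) = 5/19, hence p ≥ 15/19.

15/19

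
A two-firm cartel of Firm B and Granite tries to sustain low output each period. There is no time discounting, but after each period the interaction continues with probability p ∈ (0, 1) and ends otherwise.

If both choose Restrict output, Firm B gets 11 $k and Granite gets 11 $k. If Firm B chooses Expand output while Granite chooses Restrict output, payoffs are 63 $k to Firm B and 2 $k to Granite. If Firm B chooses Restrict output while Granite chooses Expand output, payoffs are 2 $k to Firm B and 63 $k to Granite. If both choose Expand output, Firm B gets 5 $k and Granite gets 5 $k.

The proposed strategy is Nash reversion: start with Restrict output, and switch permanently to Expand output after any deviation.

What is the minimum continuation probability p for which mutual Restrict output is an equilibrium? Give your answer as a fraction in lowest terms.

With no time discounting, the continuation probability p plays the role of the discount factor.
Grim-trigger IC: 11/(1−p) ≥ 63 + 5p/(1−p) ⇒ p ≥ (63−11)/(63−5) = 26/29.

26/29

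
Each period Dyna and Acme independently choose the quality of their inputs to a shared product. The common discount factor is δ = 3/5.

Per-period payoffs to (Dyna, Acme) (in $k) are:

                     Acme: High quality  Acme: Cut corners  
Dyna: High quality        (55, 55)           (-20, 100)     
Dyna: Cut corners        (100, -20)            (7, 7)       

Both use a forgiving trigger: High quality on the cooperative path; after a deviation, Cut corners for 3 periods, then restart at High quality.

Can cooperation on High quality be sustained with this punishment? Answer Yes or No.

Yes

A one-shot deviation gives 100 now, then 7 for 3 periods, then back to 55.
Gain from deviating: (100−55) today; loss: (55−7) in each of the next 3 periods.
No-deviation condition: (55−7)(δ+…+δ^3) ≥ 100−55, i.e. δ+…+δ^3 ≥ 15/16.
At δ = 3/5: δ+…+δ^3 = 1.1760 ≥ 0.9375.
So cooperation is sustainable.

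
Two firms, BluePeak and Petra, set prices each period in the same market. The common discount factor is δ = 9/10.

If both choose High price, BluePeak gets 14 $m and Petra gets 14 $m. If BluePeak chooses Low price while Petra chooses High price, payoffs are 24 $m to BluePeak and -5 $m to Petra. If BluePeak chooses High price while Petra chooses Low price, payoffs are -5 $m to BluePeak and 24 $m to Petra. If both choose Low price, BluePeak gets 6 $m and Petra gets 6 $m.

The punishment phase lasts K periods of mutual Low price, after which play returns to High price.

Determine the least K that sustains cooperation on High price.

2

Need Σ_{k=1}^{K} δ^k ≥ (24−14)/(14−6) = 1.2500 at δ = 9/10.
At K = 1 the sum is 0.9000 < 1.2500; at K = 2 it is 1.7100 ≥ 1.2500.
So the minimum punishment length is K = 2.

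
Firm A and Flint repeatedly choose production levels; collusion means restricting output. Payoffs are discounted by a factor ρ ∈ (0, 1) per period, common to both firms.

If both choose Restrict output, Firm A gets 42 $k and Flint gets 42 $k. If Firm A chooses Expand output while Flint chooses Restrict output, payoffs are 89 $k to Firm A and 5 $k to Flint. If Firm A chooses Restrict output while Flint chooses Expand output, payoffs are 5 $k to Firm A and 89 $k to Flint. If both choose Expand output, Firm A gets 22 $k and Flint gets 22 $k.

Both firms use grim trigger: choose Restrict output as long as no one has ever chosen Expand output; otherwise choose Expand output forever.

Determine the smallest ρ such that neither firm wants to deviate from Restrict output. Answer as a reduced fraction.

47/67

Cooperation forever yields 42 each period: 42/(1−ρ).
Deviating yields 89 once, then 22 forever: 89 + 22ρ/(1−ρ).
No profitable deviation requires 42/(1−ρ) ≥ 89 + 22ρ/(1−ρ).
Multiplying by (1−ρ): 42 ≥ 89(1−ρ) + 22ρ = 89 − 67ρ.
So 67ρ ≥ 47, i.e. ρ ≥ 47/67.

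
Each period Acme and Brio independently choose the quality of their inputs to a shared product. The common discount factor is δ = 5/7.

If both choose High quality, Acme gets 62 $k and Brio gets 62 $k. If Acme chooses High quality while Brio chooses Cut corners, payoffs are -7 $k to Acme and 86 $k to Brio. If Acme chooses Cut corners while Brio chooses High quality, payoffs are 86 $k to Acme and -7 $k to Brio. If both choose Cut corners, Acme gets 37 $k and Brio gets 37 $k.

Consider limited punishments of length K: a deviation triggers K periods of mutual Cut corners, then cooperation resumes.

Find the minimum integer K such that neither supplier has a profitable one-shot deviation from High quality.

IC: δ(1−δ^K)/(1−δ) ≥ (86−62)/(62−37) = 24/25.
With δ = 5/7: need 1 − δ^K ≥ 24/25·(1−5/7)/(5/7), i.e. δ^K ≤ 0.6160.
Since (5/7)^1 = 0.7143 and (5/7)^2 = 0.5102, the smallest such K is 2.

2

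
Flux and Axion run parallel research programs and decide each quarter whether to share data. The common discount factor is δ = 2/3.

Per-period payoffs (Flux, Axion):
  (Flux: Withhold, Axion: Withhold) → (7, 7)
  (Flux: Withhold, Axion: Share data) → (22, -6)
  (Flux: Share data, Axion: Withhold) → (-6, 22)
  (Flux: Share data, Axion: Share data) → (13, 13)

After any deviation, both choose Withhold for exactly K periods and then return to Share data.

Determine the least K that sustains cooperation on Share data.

Need Σ_{k=1}^{K} δ^k ≥ (22−13)/(13−7) = 1.5000 at δ = 2/3.
At K = 3 the sum is 1.4074 < 1.5000; at K = 4 it is 1.6049 ≥ 1.5000.
So the minimum punishment length is K = 4.

4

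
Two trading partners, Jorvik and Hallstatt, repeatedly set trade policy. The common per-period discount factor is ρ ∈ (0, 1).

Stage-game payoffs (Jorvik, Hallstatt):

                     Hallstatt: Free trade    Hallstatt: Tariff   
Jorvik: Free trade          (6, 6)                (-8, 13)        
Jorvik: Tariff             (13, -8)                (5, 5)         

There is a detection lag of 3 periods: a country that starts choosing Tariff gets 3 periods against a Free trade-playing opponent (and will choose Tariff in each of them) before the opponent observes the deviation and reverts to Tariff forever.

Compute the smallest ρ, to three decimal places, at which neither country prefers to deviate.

The best deviation is to choose Tariff for all 3 undetected periods, earning 13 each, then 5 forever once detected.
Deviation value: 13(1−ρ^3)/(1−ρ) + 5ρ^3/(1−ρ); cooperation value: 6/(1−ρ).
IC: 6 ≥ 13(1−ρ^3) + 5ρ^3 = 13 − 8ρ^3.
So ρ^3 ≥ 7/8, giving ρ ≥ (7/8)^(1/3) ≈ 0.956.

0.956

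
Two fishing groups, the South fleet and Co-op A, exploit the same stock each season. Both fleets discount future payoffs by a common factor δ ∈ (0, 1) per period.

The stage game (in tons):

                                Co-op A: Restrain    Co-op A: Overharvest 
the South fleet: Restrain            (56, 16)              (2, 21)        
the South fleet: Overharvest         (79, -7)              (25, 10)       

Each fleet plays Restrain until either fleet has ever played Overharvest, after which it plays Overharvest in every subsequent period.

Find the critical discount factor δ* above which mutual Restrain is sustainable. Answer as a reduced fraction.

the South fleet: cooperation gives 56 each period; deviation gives 79 once then 25 forever.
  56/(1−δ) ≥ 79 + 25δ/(1−δ) ⇒ δ ≥ 23/54.
Co-op A: cooperation gives 16 each period; deviation gives 21 once then 10 forever.
  δ ≥ 5/11.
Both must hold, so the binding constraint is Co-op A's: δ ≥ 5/11.

5/11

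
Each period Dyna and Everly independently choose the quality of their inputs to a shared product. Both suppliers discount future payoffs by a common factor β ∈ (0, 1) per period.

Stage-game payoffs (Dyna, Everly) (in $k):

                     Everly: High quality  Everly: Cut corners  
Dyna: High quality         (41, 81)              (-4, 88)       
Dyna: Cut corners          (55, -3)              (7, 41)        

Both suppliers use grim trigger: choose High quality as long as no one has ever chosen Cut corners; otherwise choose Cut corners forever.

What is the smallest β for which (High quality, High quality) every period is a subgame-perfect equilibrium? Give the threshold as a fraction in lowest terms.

For Dyna: deviation gain 55−41 = 14, per-period punishment loss 41−7 = 34. IC gives β ≥ 14/48 = 7/24.
For Everly: gain 7, loss 40 per period, so β ≥ 7/47.
The tighter constraint is Dyna's, so cooperation needs β ≥ 7/24.

7/24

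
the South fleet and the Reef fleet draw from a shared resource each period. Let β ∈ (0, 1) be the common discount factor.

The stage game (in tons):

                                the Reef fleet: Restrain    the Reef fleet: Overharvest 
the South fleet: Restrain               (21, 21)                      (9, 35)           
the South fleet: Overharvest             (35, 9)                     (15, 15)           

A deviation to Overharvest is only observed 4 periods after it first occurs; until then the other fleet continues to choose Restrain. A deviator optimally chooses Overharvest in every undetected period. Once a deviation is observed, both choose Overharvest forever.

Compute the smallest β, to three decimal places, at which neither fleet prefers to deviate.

A deviator earns 35 for 4 periods, then 15 forever; cooperating earns 21 forever. Multiplying the IC by (1−β):
21 ≥ 35(1−β^4) + 15β^4, so 20·β^4 ≥ 14 and β^4 ≥ 7/10.
β ≥ (7/10)^(1/4) ≈ 0.915.

0.915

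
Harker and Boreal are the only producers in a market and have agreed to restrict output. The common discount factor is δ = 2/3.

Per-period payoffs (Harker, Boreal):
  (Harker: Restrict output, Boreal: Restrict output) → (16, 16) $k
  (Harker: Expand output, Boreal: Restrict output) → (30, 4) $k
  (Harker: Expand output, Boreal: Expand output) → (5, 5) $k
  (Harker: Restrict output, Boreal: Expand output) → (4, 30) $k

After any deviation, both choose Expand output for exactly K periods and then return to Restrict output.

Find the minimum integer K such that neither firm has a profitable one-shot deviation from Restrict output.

Need Σ_{k=1}^{K} δ^k ≥ (30−16)/(16−5) = 1.2727 at δ = 2/3.
At K = 2 the sum is 1.1111 < 1.2727; at K = 3 it is 1.4074 ≥ 1.2727.
So the minimum punishment length is K = 3.

3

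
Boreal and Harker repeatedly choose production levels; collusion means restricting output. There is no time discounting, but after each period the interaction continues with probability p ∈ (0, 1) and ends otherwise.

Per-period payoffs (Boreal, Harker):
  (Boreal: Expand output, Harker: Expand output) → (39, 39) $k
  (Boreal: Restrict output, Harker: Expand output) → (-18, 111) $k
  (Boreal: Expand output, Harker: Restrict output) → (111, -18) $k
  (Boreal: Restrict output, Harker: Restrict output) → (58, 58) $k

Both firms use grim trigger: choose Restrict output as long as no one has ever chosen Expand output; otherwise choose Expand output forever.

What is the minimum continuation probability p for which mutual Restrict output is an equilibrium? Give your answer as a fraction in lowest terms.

With no time discounting, the continuation probability p plays the role of the discount factor.
Grim-trigger IC: 58/(1−p) ≥ 111 + 39p/(1−p) ⇒ p ≥ (111−58)/(111−39) = 53/72.

53/72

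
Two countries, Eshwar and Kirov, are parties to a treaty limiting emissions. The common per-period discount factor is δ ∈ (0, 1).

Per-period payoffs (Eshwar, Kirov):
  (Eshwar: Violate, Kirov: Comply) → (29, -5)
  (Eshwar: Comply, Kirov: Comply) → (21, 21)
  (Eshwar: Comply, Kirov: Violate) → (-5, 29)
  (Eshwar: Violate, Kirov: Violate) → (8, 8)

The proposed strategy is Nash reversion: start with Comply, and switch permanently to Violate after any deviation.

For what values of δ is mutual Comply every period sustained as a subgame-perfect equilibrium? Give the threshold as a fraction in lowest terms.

Under grim trigger the critical discount factor is (T−C)/(T−P) with T = 29, C = 21, P = 8.
δ* = (29−21)/(29−8) = 8/21.

8/21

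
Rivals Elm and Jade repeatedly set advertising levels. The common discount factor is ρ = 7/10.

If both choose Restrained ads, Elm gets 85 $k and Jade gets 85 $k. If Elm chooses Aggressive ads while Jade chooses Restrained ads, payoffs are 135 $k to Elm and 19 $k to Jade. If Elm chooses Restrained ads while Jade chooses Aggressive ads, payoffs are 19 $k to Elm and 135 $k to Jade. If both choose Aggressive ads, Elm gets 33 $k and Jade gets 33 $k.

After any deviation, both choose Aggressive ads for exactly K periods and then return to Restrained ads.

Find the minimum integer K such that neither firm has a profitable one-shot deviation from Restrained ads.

2

IC: ρ(1−ρ^K)/(1−ρ) ≥ (135−85)/(85−33) = 25/26.
With ρ = 7/10: need 1 − ρ^K ≥ 25/26·(1−7/10)/(7/10), i.e. ρ^K ≤ 0.5879.
Since (7/10)^1 = 0.7000 and (7/10)^2 = 0.4900, the smallest such K is 2.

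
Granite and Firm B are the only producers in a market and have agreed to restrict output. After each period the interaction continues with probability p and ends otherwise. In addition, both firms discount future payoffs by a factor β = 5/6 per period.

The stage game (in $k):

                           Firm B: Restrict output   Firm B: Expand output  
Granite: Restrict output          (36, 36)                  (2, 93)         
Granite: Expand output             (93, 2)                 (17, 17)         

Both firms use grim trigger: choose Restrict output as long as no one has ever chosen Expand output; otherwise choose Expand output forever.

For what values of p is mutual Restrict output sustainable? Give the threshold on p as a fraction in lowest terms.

9/10

With continuation probability p and discount β, the effective per-period discount factor is βp.
Grim-trigger IC: βp ≥ (93−36)/(93−17) = 3/4.
So p ≥ (3/4)/(5/6) = 9/10.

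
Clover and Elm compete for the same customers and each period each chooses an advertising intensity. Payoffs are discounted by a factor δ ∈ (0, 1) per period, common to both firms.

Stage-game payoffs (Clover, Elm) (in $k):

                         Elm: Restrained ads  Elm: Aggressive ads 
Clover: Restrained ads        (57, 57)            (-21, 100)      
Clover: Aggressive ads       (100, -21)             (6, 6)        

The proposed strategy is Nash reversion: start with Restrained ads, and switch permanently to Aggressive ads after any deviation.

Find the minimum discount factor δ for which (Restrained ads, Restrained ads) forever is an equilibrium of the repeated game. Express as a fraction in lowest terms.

43/94

57/(1−δ) ≥ 100 + 6δ/(1−δ)
57 ≥ 100 − 94δ
δ ≥ 43/94.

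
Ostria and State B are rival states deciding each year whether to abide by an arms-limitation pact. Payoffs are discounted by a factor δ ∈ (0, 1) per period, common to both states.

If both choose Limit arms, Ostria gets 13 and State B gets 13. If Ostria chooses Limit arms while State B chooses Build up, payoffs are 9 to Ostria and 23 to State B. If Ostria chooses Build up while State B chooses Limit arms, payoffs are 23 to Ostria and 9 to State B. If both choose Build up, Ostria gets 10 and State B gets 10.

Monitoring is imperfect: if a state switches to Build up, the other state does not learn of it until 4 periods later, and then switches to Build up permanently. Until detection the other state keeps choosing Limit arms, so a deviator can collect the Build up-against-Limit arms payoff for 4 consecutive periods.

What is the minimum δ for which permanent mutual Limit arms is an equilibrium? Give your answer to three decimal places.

Deviating for the 4 undetected periods gains 23−13 = 10 per period over cooperation, then loses 13−10 = 3 per period forever once punishment starts.
Gain: 10(1 + δ + … + δ^3); loss: 3·δ^4/(1−δ).
No profitable deviation ⇔ 10(1−δ^4) ≤ 3·δ^4, i.e. δ^4 ≥ 10/(10+3) = 10/13.
Hence δ ≥ (10/13)^(1/4) ≈ 0.937.

0.937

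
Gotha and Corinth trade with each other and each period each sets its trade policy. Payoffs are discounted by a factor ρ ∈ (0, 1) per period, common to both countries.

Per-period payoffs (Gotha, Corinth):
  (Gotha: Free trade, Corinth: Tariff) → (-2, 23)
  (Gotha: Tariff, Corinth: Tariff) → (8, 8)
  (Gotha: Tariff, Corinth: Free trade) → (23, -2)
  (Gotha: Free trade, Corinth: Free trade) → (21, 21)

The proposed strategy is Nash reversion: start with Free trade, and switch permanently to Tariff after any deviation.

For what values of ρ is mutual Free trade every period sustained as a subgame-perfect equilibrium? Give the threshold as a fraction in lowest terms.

Under grim trigger the critical discount factor is (T−C)/(T−P) with T = 23, C = 21, P = 8.
ρ* = (23−21)/(23−8) = 2/15.

2/15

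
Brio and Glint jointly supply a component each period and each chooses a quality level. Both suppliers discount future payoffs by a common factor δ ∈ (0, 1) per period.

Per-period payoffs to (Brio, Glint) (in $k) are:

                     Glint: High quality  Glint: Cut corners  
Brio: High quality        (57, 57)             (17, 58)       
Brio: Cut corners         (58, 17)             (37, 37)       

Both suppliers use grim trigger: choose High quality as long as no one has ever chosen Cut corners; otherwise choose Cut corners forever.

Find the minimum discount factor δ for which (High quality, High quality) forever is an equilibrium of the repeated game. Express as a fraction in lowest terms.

1/21

Cooperation forever yields 57 each period: 57/(1−δ).
Deviating yields 58 once, then 37 forever: 58 + 37δ/(1−δ).
No profitable deviation requires 57/(1−δ) ≥ 58 + 37δ/(1−δ).
Multiplying by (1−δ): 57 ≥ 58(1−δ) + 37δ = 58 − 21δ.
So 21δ ≥ 1, i.e. δ ≥ 1/21.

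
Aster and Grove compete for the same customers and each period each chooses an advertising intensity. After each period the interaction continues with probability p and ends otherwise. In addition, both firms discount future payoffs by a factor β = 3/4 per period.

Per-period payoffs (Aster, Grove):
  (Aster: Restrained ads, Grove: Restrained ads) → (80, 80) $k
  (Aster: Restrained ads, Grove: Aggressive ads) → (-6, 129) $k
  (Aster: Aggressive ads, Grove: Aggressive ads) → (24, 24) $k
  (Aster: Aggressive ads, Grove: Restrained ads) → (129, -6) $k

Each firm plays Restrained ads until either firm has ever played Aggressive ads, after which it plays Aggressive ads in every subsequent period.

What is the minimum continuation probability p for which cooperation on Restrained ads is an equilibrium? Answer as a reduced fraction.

With continuation probability p and discount β, the effective per-period discount factor is βp.
Grim-trigger IC: βp ≥ (129−80)/(129−24) = 7/15.
So p ≥ (7/15)/(3/4) = 28/45.

28/45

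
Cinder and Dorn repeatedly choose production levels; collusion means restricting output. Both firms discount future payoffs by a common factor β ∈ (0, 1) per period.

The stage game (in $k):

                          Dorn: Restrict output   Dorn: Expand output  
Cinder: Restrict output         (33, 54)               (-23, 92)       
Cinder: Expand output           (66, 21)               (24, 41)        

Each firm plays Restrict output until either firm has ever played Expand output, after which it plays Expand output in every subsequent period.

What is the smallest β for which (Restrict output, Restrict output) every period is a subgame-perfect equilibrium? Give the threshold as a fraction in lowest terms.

11/14

Cinder's threshold: (66−33)/(66−24) = 11/14.
Dorn's threshold: (92−54)/(92−41) = 38/51.
11/14 > 38/51, so Cinder binds and β* = 11/14.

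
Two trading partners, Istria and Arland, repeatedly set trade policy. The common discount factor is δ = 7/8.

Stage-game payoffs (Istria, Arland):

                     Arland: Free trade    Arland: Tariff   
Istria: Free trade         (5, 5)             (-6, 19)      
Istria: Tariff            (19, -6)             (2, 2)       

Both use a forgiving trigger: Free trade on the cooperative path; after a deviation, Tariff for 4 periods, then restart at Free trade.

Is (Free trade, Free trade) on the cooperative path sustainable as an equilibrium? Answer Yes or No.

Comparing payoff streams over the 5 periods until play realigns: cooperate → 5(1+δ+…+δ^4); deviate → 19 + 2(δ+…+δ^4).
Cooperation is sustained iff (5−2)(δ+…+δ^4) ≥ 19−5.
δ+…+δ^4 = 7/8·(1−(7/8)^4)/(1−7/8) = 2.8967, and (19−5)/(5−2) = 4.6667.
2.8967 < 4.6667, so cooperation is not sustainable.

No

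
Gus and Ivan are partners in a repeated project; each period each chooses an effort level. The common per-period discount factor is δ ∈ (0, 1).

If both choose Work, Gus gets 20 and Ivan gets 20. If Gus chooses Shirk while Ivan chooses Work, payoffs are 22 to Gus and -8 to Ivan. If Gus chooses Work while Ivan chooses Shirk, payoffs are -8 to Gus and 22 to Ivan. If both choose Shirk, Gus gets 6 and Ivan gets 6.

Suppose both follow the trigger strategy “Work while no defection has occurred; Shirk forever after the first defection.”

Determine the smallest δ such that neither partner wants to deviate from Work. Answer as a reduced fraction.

One-period gain from deviating is 22 − 20 = 2. The loss is 20 − 6 = 14 in every subsequent period, with present value 14·δ/(1−δ).
Deviation is unprofitable when 14·δ/(1−δ) ≥ 2, i.e. δ/(1−δ) ≥ 1/7.
Equivalently δ ≥ 2/(2+14) = 1/8.

1/8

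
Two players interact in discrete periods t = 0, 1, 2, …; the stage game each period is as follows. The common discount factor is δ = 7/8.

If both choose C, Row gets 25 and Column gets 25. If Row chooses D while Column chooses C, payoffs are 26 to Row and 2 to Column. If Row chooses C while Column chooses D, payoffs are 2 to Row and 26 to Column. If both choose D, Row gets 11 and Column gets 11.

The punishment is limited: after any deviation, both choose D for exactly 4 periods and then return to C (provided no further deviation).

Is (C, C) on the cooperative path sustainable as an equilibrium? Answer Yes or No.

Yes

A one-shot deviation gives 26 now, then 11 for 4 periods, then back to 25.
Gain from deviating: (26−25) today; loss: (25−11) in each of the next 4 periods.
No-deviation condition: (25−11)(δ+…+δ^4) ≥ 26−25, i.e. δ+…+δ^4 ≥ 1/14.
At δ = 7/8: δ+…+δ^4 = 2.8967 ≥ 0.0714.
So cooperation is sustainable.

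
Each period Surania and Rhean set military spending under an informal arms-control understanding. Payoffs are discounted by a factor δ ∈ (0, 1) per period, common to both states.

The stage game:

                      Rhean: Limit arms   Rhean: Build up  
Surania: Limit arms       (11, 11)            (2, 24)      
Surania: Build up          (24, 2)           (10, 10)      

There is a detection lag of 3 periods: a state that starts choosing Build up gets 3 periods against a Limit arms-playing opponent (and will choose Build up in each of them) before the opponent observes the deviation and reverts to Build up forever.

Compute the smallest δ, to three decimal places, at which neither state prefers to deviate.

The best deviation is to choose Build up for all 3 undetected periods, earning 24 each, then 10 forever once detected.
Deviation value: 24(1−δ^3)/(1−δ) + 10δ^3/(1−δ); cooperation value: 11/(1−δ).
IC: 11 ≥ 24(1−δ^3) + 10δ^3 = 24 − 14δ^3.
So δ^3 ≥ 13/14, giving δ ≥ (13/14)^(1/3) ≈ 0.976.

0.976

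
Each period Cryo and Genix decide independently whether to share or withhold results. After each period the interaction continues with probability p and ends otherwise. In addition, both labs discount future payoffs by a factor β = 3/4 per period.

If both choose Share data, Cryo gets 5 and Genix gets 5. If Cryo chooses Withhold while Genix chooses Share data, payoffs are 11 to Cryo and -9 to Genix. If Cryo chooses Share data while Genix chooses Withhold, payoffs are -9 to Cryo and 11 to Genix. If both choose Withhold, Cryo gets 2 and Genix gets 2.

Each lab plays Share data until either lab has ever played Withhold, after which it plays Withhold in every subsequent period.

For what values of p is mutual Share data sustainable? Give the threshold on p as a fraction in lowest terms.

With continuation probability p and discount β, the effective per-period discount factor is βp.
Grim-trigger IC: βp ≥ (11−5)/(11−2) = 2/3.
So p ≥ (2/3)/(3/4) = 8/9.

8/9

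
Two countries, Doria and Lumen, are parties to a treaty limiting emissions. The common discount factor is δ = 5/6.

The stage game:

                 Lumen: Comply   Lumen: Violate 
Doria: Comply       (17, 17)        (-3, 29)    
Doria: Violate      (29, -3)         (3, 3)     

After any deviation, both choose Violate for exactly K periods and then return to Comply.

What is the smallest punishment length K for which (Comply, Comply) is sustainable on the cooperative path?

Need Σ_{k=1}^{K} δ^k ≥ (29−17)/(17−3) = 0.8571 at δ = 5/6.
At K = 1 the sum is 0.8333 < 0.8571; at K = 2 it is 1.5278 ≥ 0.8571.
So the minimum punishment length is K = 2.

2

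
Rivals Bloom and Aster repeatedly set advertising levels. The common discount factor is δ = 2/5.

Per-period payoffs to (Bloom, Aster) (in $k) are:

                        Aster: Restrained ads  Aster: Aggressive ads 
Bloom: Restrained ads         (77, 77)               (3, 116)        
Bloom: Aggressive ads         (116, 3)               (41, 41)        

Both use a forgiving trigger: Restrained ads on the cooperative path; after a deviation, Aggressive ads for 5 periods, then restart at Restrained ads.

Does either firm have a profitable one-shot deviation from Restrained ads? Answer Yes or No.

A one-shot deviation gives 116 now, then 41 for 5 periods, then back to 77.
Gain from deviating: (116−77) today; loss: (77−41) in each of the next 5 periods.
No-deviation condition: (77−41)(δ+…+δ^5) ≥ 116−77, i.e. δ+…+δ^5 ≥ 13/12.
At δ = 2/5: δ+…+δ^5 = 0.6598 < 1.0833.
So cooperation is not sustainable.

Yes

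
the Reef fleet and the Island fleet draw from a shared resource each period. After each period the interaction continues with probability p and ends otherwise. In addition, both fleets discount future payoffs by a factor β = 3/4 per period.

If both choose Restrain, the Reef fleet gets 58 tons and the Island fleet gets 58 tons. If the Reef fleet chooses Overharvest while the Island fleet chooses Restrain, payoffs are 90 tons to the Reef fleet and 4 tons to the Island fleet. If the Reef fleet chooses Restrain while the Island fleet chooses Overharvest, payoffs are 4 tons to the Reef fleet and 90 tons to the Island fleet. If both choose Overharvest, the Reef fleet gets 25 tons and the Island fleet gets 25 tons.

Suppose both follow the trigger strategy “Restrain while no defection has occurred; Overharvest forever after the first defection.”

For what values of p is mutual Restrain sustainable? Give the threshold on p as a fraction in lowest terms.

128/195

Expected continuation weight on next period's payoff is β·p = 3/4·p, which plays the role of the discount factor.
Cooperation requires 3/4·p ≥ (90−58)/(90−25) = 32/65, hence p ≥ 128/195.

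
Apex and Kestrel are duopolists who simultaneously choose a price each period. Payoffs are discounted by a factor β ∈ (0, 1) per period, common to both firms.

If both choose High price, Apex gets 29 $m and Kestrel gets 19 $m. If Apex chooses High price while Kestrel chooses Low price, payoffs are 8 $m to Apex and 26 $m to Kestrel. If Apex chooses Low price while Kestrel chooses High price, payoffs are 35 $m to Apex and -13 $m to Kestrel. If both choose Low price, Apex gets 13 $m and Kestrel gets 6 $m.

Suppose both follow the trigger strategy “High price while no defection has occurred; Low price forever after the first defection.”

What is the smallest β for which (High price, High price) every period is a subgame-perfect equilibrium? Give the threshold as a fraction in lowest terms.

7/20

For Apex: deviation gain 35−29 = 6, per-period punishment loss 29−13 = 16. IC gives β ≥ 6/22 = 3/11.
For Kestrel: gain 7, loss 13 per period, so β ≥ 7/20.
The tighter constraint is Kestrel's, so cooperation needs β ≥ 7/20.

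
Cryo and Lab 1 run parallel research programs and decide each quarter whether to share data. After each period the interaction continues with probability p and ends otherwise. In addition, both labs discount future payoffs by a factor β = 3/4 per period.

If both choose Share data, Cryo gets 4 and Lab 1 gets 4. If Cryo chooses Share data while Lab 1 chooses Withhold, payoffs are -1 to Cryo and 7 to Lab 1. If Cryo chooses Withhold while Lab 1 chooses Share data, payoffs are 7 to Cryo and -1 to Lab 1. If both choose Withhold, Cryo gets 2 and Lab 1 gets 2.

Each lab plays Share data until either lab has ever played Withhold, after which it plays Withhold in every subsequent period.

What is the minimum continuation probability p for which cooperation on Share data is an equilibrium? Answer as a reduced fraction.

4/5

With continuation probability p and discount β, the effective per-period discount factor is βp.
Grim-trigger IC: βp ≥ (7−4)/(7−2) = 3/5.
So p ≥ (3/5)/(3/4) = 4/5.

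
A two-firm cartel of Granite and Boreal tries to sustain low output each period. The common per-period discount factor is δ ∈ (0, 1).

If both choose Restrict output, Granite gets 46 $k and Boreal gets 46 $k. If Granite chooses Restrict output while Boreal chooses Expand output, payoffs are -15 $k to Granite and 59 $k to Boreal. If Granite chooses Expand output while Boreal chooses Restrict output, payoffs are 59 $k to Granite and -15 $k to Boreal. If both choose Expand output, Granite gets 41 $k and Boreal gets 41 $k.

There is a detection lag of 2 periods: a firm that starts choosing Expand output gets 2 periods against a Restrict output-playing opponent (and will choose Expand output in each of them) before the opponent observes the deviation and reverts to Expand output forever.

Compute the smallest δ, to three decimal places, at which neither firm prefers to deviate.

0.850

The best deviation is to choose Expand output for all 2 undetected periods, earning 59 each, then 41 forever once detected.
Deviation value: 59(1−δ^2)/(1−δ) + 41δ^2/(1−δ); cooperation value: 46/(1−δ).
IC: 46 ≥ 59(1−δ^2) + 41δ^2 = 59 − 18δ^2.
So δ^2 ≥ 13/18, giving δ ≥ (13/18)^(1/2) ≈ 0.850.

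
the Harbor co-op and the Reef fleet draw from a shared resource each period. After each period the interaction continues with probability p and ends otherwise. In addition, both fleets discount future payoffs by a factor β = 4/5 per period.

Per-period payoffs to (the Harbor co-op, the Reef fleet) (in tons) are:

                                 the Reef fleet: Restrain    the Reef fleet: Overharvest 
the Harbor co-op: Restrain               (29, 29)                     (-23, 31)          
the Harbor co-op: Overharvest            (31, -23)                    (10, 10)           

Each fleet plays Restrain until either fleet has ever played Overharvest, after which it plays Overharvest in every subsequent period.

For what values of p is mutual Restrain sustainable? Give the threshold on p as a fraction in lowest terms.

With continuation probability p and discount β, the effective per-period discount factor is βp.
Grim-trigger IC: βp ≥ (31−29)/(31−10) = 2/21.
So p ≥ (2/21)/(4/5) = 5/42.

5/42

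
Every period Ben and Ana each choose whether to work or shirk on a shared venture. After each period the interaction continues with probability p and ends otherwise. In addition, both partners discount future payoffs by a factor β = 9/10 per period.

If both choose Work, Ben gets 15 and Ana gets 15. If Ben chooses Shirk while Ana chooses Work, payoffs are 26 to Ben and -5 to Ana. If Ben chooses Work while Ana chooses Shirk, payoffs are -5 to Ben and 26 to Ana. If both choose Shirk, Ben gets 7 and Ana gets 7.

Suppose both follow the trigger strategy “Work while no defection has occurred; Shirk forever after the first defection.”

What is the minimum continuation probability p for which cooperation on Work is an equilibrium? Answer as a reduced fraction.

110/171

Expected continuation weight on next period's payoff is β·p = 9/10·p, which plays the role of the discount factor.
Cooperation requires 9/10·p ≥ (26−15)/(26−7) = 11/19, hence p ≥ 110/171.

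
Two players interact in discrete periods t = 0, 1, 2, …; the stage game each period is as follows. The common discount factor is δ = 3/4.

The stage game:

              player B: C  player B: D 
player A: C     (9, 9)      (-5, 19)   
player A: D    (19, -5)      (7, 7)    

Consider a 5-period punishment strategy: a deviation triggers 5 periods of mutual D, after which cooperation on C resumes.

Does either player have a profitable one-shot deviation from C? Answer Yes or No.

Yes

A one-shot deviation gives 19 now, then 7 for 5 periods, then back to 9.
Gain from deviating: (19−9) today; loss: (9−7) in each of the next 5 periods.
No-deviation condition: (9−7)(δ+…+δ^5) ≥ 19−9, i.e. δ+…+δ^5 ≥ 5.
At δ = 3/4: δ+…+δ^5 = 2.2881 < 5.0000.
So cooperation is not sustainable.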